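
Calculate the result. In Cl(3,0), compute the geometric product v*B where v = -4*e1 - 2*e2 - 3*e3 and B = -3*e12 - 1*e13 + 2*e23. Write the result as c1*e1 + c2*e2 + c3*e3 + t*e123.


vB has grade-1 (vector) and grade-3 (trivector) parts: vB = (v _| B) + (v ^ B).
Vector part <vB>_1:
  e1: -v2*b12 - v3*b13 = -(-2)*(-3) - (-3)*(-1) = -9
  e2: v1*b12 - v3*b23 = (-4)*(-3) - (-3)*(2) = 18
  e3: v1*b13 + v2*b23 = (-4)*(-1) + (-2)*(2) = 0
Trivector part <vB>_3:
  e123: v1*b23 - v2*b13 + v3*b12 = (-4)*(2) - (-2)*(-1) + (-3)*(-3) = -1
vB = -9*e1 + 18*e2 + 0*e3 - 1*e123


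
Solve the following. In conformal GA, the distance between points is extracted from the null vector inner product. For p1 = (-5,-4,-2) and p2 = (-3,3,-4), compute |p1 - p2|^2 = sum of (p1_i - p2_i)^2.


p1 - p2 = (-2, -7, 2)
|p1 - p2|^2 = (-2)^2 + (-7)^2 + 2^2
= 4 + 49 + 4
= 57


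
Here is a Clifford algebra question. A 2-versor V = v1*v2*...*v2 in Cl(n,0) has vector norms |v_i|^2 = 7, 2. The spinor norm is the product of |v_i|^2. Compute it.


Spinor norm N(V) = |v1|^2 * |v2|^2 * ... * |v2|^2
= 7 * 2
Running product: 7, 14
N(V) = 14


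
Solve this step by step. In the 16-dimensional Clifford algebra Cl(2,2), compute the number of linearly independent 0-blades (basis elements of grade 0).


Number of grade-k basis blades in Cl(p,q) with n = p + q is C(n, k).
n = 2 + 2 = 4
C(4, 0) = 4! / (0! * 4!)
= 24 / (1 * 24)
= 1


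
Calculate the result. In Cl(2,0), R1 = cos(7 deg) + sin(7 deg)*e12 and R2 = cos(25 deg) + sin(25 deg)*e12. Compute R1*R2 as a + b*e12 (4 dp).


Same-plane rotors commute and their half-angles add:
R1*R2 = cos(a1 + a2) + sin(a1 + a2)*e12.
a1 + a2 = 7 + 25 = 32 deg
cos(32 deg) = 0.8480
sin(32 deg) = 0.5299
R1*R2 = 0.8480 + 0.5299*e12


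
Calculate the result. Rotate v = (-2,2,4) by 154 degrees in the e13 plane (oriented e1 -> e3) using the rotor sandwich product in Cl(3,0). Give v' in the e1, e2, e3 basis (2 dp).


Rotor R = cos(77deg) - sin(77deg)*e13
Rotation angle theta = 2 * 77 = 154 degrees in the e13 plane (e1 -> e3).
The component perpendicular to the plane (e2) is invariant: v'_2 = v2 = 2.00
cos(154deg) = -0.8988, sin(154deg) = 0.4384
v'_1 = v1*cos(theta) - v3*sin(theta) = -2*(-0.8988) - 4*0.4384 = 0.04
v'_3 = v1*sin(theta) + v3*cos(theta) = -2*0.4384 + 4*(-0.8988) = -4.47
v' = 0.04*e1 + 2.00*e2 - 4.47*e3


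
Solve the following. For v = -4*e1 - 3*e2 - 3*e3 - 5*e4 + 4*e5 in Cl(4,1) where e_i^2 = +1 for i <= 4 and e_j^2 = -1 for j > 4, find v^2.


v^2 = sum of c_i^2 * e_i^2
Positive signature terms (e_i^2 = +1): (-4)^2 + (-3)^2 + (-3)^2 + (-5)^2 = 59
Negative signature terms (e_j^2 = -1): 4^2 = 16
v^2 = 59 - 16 = 43


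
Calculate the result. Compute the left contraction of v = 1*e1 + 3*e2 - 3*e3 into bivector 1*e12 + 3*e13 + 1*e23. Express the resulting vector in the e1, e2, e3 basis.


Left contraction v _| B = <vB>_1 (grade-1 part of the geometric product vB).
Using e1_|e12 = e2, e2_|e12 = -e1, e1_|e13 = e3, e3_|e13 = -e1, e2_|e23 = e3, e3_|e23 = -e2:
e1 coeff: -v2*b12 - v3*b13 = -(3)*(1) - (-3)*(3) = 6
e2 coeff: v1*b12 - v3*b23 = (1)*(1) - (-3)*(1) = 4
e3 coeff: v1*b13 + v2*b23 = (1)*(3) + (3)*(1) = 6
v _| B = 6*e1 + 4*e2 + 6*e3


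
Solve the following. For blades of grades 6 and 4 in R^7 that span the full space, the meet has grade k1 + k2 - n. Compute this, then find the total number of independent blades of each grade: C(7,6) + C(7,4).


Meet grade = grade(A) + grade(B) - n
= 6 + 4 - 7 = 3
C(7,6) = 7
C(7,4) = 35
dim_A + dim_B = 7 + 35 = 42


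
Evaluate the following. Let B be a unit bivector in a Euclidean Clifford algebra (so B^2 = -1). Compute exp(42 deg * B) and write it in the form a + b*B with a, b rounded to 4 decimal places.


For a unit bivector B with B^2 = -1, the exponential series gives
e^(theta*B) = cos(theta) + sin(theta)*B (the GA analogue of Euler's formula).
theta = 42 degrees = 0.733038 rad
cos(42 deg) = 0.7431
sin(42 deg) = 0.6691
exp(theta*B) = 0.7431 + 0.6691*B


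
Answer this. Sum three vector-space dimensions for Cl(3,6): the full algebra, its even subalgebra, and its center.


n = 3 + 6 = 9
Total dim = 2^9 = 512
Even subalgebra dim = 2^8 = 256
n is odd, so center dim = 2
Sum = 512 + 256 + 2 = 770


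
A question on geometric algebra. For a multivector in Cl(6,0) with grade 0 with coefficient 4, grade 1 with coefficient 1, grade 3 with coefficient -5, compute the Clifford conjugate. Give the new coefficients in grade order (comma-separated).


Clifford conjugate sign for grade k: (-1)^(k(k+1)/2)
Grade 0: (-1)^(0*1/2) = (-1)^0 = 1, coeff 4 -> 4
Grade 1: (-1)^(1*2/2) = (-1)^1 = -1, coeff 1 -> -1
Grade 3: (-1)^(3*4/2) = (-1)^6 = 1, coeff -5 -> -5
Conjugated coefficients: 4, -1, -5


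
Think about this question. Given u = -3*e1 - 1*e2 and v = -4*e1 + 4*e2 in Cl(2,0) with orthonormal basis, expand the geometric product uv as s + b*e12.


Expand: (-3*e1 - 1*e2)(-4*e1 + 4*e2)
= (-3)*(-4)*e1e1 + (-3)*4*e1e2 + (-1)*(-4)*e2e1 + (-1)*4*e2e2
Using e1^2 = e2^2 = 1, e2e1 = -e1e2:
Scalar part s = (-3)*(-4) + (-1)*4 = 12 + (-4) = 8
Bivector part b = (-3)*4 - (-1)*(-4) = -12 - 4 = -16
uv = 8 - 16*e12


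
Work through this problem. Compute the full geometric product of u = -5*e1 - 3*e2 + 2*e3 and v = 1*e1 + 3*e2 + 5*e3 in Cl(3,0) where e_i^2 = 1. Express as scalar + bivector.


In Cl(3,0): e_i^2 = 1, e_ie_j = -e_je_i for i != j.
Scalar part = u . v = (-5)*1 + (-3)*3 + 2*5
= -5 + (-9) + 10 = -4
e12 coeff = (-5)*3 - (-3)*1 = -15 - (-3) = -12
e13 coeff = (-5)*5 - 2*1 = -25 - 2 = -27
e23 coeff = (-3)*5 - 2*3 = -15 - 6 = -21
uv = -4 - 12*e12 - 27*e13 - 21*e23


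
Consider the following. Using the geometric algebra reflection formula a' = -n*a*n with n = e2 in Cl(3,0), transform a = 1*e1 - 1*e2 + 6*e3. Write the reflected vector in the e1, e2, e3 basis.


Reflection formula: a' = -n*a*n, with n = e2 (unit vector, n^2 = 1).
For reflection through hyperplane perp to e2:
The component along e2 flips sign, others stay.
a = (1, -1, 6)
a' = (1, 1, 6)
a' = 1*e1 + 1*e2 + 6*e3


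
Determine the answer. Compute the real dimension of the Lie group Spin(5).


Spin(n) double-covers SO(n); both have Lie algebra so(n) of dimension n(n-1)/2.
n = 5
n(n-1) = 5 * 4 = 20
dim Spin(5) = 20/2 = 10


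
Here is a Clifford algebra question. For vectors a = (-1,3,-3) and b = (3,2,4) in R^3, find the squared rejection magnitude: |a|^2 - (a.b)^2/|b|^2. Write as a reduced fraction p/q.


|a|^2 = (-1)^2 + 3^2 + (-3)^2 = 19
|b|^2 = 3^2 + 2^2 + 4^2 = 29
a . b = (-1)*3 + 3*2 + (-3)*4 = -9
(a.b)^2 = (-9)^2 = 81
|rej|^2 = 19 - 81/29
= (551 - 81)/29
= 470/29
In lowest terms: 470/29


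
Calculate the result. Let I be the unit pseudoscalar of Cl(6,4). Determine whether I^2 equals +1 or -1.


The pseudoscalar I = e1...e_n (product of all n generators) of Cl(p,q) satisfies I^2 = (-1)^(q + n(n-1)/2).
p = 6, q = 4, n = p + q = 10
n(n-1)/2 = 10 * 9 / 2 = 45
Exponent = q + n(n-1)/2 = 4 + 45 = 49
I^2 = (-1)^49 = -1


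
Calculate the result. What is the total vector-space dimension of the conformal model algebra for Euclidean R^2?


The conformal model of R^2 uses Cl(3,1): the 2 Euclidean generators plus two extra orthogonal generators e+ (e+^2 = +1) and e- (e-^2 = -1), from which the null vectors e0, einf are built.
Number of generators m = 2 + 2 = 4.
dim Cl(p,q) = 2^m = 2^4 = 16


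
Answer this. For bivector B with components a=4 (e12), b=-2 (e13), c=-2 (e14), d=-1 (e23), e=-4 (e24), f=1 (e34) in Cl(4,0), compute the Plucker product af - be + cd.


Plucker relation: af - be + cd
a*f = 4*1 = 4
b*e = (-2)*(-4) = 8
c*d = (-2)*(-1) = 2
af - be + cd = 4 - 8 + 2
= -2


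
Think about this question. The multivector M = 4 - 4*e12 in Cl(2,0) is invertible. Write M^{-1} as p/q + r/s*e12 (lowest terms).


M = 4 - 4*e12, where e12^2 = -1.
Since M commutes with its reverse ~M = a - b*e12, M * ~M = a^2 - b^2*e12^2 = a^2 + b^2.
So M^{-1} = ~M / (a^2 + b^2) = (a - b*e12)/(a^2 + b^2).
a^2 + b^2 = 16 + 16 = 32
Scalar part = 4/32 = 1/8
Bivector coeff = 4/32 = 1/8
M^{-1} = 1/8 + 1/8*e12


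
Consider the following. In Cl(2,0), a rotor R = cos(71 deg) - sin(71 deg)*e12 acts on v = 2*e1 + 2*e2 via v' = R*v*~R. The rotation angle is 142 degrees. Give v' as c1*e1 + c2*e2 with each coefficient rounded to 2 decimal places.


Rotor R = cos(71deg) - sin(71deg)*e12
Rotation angle theta = 2 * 71 = 142 degrees
v' = R*v*~R rotates v by theta.
cos(142deg) = -0.7880, sin(142deg) = 0.6157
v'_1 = 2*cos(142deg) - 2*sin(142deg)
= 2*(-0.7880) - 2*0.6157
= -2.81
v'_2 = 2*sin(142deg) + 2*cos(142deg)
= 2*0.6157 + 2*(-0.7880)
= -0.34
v' = -2.81*e1 - 0.34*e2


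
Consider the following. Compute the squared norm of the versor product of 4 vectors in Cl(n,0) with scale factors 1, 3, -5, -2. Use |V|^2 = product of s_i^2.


Each vector v_i has |v_i|^2 = s_i^2
Squared scales: 1^2 = 1, 3^2 = 9, (-5)^2 = 25, (-2)^2 = 4
|V|^2 = 1 * 9 * 25 * 4
= 900


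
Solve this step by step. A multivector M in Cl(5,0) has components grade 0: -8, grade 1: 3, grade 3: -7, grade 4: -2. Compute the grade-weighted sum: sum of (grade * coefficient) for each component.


Grade-weighted sum = sum of grade_k * coefficient_k
0*(-8) = 0
1*3 = 3
3*(-7) = -21
4*(-2) = -8
Total = 0 + 3 + (-21) + (-8) = -26


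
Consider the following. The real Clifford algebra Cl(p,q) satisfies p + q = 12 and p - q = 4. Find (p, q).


We need p + q = 12 and p - q = 4.
Adding: 2p = 12 + 4 = 16, so p = 8.
Then q = 12 - 8 = 4.
(p, q) = (8, 4)


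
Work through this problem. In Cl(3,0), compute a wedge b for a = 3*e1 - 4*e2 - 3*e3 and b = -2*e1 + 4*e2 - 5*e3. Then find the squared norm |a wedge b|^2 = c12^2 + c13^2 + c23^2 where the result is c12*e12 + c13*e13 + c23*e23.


a wedge b = (a1*b2 - a2*b1)*e12 + (a1*b3 - a3*b1)*e13 + (a2*b3 - a3*b2)*e23
e12 coeff: 3*4 - (-4)*(-2) = 12 - 8 = 4
e13 coeff: 3*(-5) - (-3)*(-2) = -15 - 6 = -21
e23 coeff: (-4)*(-5) - (-3)*4 = 20 - (-12) = 32
|a wedge b|^2 = 4^2 + (-21)^2 + 32^2
= 16 + 441 + 1024
= 1481


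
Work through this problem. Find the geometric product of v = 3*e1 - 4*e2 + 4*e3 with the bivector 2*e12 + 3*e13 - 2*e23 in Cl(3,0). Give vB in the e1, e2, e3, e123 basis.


vB has grade-1 (vector) and grade-3 (trivector) parts: vB = (v _| B) + (v ^ B).
Vector part <vB>_1:
  e1: -v2*b12 - v3*b13 = -(-4)*(2) - (4)*(3) = -4
  e2: v1*b12 - v3*b23 = (3)*(2) - (4)*(-2) = 14
  e3: v1*b13 + v2*b23 = (3)*(3) + (-4)*(-2) = 17
Trivector part <vB>_3:
  e123: v1*b23 - v2*b13 + v3*b12 = (3)*(-2) - (-4)*(3) + (4)*(2) = 14
vB = -4*e1 + 14*e2 + 17*e3 + 14*e123


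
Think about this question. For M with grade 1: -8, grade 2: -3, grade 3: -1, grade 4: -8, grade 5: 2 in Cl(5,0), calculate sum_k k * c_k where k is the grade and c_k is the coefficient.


Grade-weighted sum = sum of grade_k * coefficient_k
1*(-8) = -8
2*(-3) = -6
3*(-1) = -3
4*(-8) = -32
5*2 = 10
Total = -8 + (-6) + (-3) + (-32) + 10 = -39


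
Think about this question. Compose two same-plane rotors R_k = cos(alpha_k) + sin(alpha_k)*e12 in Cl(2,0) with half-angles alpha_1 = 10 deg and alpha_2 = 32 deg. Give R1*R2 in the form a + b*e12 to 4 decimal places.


Same-plane rotors commute and their half-angles add:
R1*R2 = cos(a1 + a2) + sin(a1 + a2)*e12.
a1 + a2 = 10 + 32 = 42 deg
cos(42 deg) = 0.7431
sin(42 deg) = 0.6691
R1*R2 = 0.7431 + 0.6691*e12


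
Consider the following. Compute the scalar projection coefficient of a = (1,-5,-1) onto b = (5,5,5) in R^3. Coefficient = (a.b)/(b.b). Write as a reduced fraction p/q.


Projection coefficient = (a . b) / (b . b)
a . b = 1*5 + (-5)*5 + (-1)*5
= 5 + (-25) + (-5) = -25
b . b = 5^2 + 5^2 + 5^2
= 25 + 25 + 25 = 75
Coefficient = -25/75
In lowest terms: -1/3


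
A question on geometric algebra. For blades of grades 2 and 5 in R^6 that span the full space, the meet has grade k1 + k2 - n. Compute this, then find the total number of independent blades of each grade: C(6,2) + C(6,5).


Meet grade = grade(A) + grade(B) - n
= 2 + 5 - 6 = 1
C(6,2) = 15
C(6,5) = 6
dim_A + dim_B = 15 + 6 = 21


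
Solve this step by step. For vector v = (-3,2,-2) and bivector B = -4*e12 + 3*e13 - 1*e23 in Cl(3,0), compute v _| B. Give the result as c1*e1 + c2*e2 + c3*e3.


Left contraction v _| B = <vB>_1 (grade-1 part of the geometric product vB).
Using e1_|e12 = e2, e2_|e12 = -e1, e1_|e13 = e3, e3_|e13 = -e1, e2_|e23 = e3, e3_|e23 = -e2:
e1 coeff: -v2*b12 - v3*b13 = -(2)*(-4) - (-2)*(3) = 14
e2 coeff: v1*b12 - v3*b23 = (-3)*(-4) - (-2)*(-1) = 10
e3 coeff: v1*b13 + v2*b23 = (-3)*(3) + (2)*(-1) = -11
v _| B = 14*e1 + 10*e2 - 11*e3


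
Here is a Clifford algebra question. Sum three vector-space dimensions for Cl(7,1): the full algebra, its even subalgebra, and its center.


n = 7 + 1 = 8
Total dim = 2^8 = 256
Even subalgebra dim = 2^7 = 128
n is even, so center dim = 1
Sum = 256 + 128 + 1 = 385


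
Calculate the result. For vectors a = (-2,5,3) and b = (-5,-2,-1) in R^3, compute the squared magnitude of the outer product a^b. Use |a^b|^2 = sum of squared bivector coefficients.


a wedge b = (a1*b2 - a2*b1)*e12 + (a1*b3 - a3*b1)*e13 + (a2*b3 - a3*b2)*e23
e12 coeff: (-2)*(-2) - 5*(-5) = 4 - (-25) = 29
e13 coeff: (-2)*(-1) - 3*(-5) = 2 - (-15) = 17
e23 coeff: 5*(-1) - 3*(-2) = -5 - (-6) = 1
|a wedge b|^2 = 29^2 + 17^2 + 1^2
= 841 + 289 + 1
= 1131


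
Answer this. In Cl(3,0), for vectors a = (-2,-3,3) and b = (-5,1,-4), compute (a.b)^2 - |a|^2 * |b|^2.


a . b = (-2)*(-5) + (-3)*1 + 3*(-4)
= 10 + (-3) + (-12) = -5
|a|^2 = (-2)^2 + (-3)^2 + 3^2 = 22
|b|^2 = (-5)^2 + 1^2 + (-4)^2 = 42
(a.b)^2 = (-5)^2 = 25
|a|^2 * |b|^2 = 22 * 42 = 924
Result = 25 - 924 = -899


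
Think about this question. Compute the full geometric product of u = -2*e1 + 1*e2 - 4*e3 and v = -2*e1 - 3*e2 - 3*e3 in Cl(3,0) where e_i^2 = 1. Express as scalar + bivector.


In Cl(3,0): e_i^2 = 1, e_ie_j = -e_je_i for i != j.
Scalar part = u . v = (-2)*(-2) + 1*(-3) + (-4)*(-3)
= 4 + (-3) + 12 = 13
e12 coeff = (-2)*(-3) - 1*(-2) = 6 - (-2) = 8
e13 coeff = (-2)*(-3) - (-4)*(-2) = 6 - 8 = -2
e23 coeff = 1*(-3) - (-4)*(-3) = -3 - 12 = -15
uv = 13 + 8*e12 - 2*e13 - 15*e23


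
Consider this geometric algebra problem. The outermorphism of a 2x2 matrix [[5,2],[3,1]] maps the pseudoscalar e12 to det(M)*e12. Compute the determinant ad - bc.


The outermorphism of a linear map f sends e1^e2 to f(e1)^f(e2).
f(e1) = 5*e1 + 3*e2
f(e2) = 2*e1 + 1*e2
f(e1) ^ f(e2) = (5*e1 + 3*e2) ^ (2*e1 + 1*e2)
= 5*1*e12 + 3*2*e21
= (5 - 6)*e12
= -1*e12
Coefficient = -1


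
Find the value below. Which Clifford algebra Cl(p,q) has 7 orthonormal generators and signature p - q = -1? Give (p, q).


We need p + q = 7 and p - q = -1.
Adding: 2p = 7 + (-1) = 6, so p = 3.
Then q = 7 - 3 = 4.
(p, q) = (3, 4)


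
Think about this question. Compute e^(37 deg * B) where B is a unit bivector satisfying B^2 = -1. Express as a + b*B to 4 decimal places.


For a unit bivector B with B^2 = -1, the exponential series gives
e^(theta*B) = cos(theta) + sin(theta)*B (the GA analogue of Euler's formula).
theta = 37 degrees = 0.645772 rad
cos(37 deg) = 0.7986
sin(37 deg) = 0.6018
exp(theta*B) = 0.7986 + 0.6018*B


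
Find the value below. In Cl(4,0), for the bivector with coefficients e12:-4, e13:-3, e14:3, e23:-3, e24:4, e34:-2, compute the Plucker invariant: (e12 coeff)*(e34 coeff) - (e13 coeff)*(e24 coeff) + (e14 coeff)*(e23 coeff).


Plucker relation: af - be + cd
a*f = (-4)*(-2) = 8
b*e = (-3)*4 = -12
c*d = 3*(-3) = -9
af - be + cd = 8 - (-12) + (-9)
= 11


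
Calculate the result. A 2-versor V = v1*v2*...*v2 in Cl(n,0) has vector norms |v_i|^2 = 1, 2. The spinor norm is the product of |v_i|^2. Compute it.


Spinor norm N(V) = |v1|^2 * |v2|^2 * ... * |v2|^2
= 1 * 2
Running product: 1, 2
N(V) = 2


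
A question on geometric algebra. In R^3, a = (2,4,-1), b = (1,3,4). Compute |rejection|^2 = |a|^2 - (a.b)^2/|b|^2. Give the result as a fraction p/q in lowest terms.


|a|^2 = 2^2 + 4^2 + (-1)^2 = 21
|b|^2 = 1^2 + 3^2 + 4^2 = 26
a . b = 2*1 + 4*3 + (-1)*4 = 10
(a.b)^2 = 10^2 = 100
|rej|^2 = 21 - 100/26
= (546 - 100)/26
= 446/26
In lowest terms: 223/13


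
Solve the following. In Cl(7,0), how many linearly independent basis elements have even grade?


Even subalgebra dimension = 2^(n-1)
n = 7 + 0 = 7
2^(7 - 1) = 2^6 = 64
Verification: sum of C(7,k) for even k = 1 + 21 + 35 + 7 = 64
Result = 64


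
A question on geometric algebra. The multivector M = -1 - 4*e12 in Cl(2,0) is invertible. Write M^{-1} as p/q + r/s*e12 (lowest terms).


M = -1 - 4*e12, where e12^2 = -1.
Since M commutes with its reverse ~M = a - b*e12, M * ~M = a^2 - b^2*e12^2 = a^2 + b^2.
So M^{-1} = ~M / (a^2 + b^2) = (a - b*e12)/(a^2 + b^2).
a^2 + b^2 = 1 + 16 = 17
Scalar part = -1/17 = -1/17
Bivector coeff = 4/17 = 4/17
M^{-1} = -1/17 + 4/17*e12


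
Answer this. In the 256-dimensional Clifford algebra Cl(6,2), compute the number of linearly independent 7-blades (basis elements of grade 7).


Number of grade-k basis blades in Cl(p,q) with n = p + q is C(n, k).
n = 6 + 2 = 8
C(8, 7) = 8! / (7! * 1!)
= 40320 / (5040 * 1)
= 8


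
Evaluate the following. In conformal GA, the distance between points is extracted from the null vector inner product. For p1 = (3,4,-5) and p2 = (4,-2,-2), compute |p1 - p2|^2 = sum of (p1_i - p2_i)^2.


p1 - p2 = (-1, 6, -3)
|p1 - p2|^2 = (-1)^2 + 6^2 + (-3)^2
= 1 + 36 + 9
= 46


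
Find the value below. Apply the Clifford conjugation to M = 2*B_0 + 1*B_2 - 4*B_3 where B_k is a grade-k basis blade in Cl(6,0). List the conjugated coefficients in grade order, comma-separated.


Clifford conjugate sign for grade k: (-1)^(k(k+1)/2)
Grade 0: (-1)^(0*1/2) = (-1)^0 = 1, coeff 2 -> 2
Grade 2: (-1)^(2*3/2) = (-1)^3 = -1, coeff 1 -> -1
Grade 3: (-1)^(3*4/2) = (-1)^6 = 1, coeff -4 -> -4
Conjugated coefficients: 2, -1, -4


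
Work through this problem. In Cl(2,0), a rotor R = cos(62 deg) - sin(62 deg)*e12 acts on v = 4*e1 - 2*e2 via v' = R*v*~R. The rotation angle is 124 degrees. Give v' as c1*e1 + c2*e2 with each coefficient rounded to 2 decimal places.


Rotor R = cos(62deg) - sin(62deg)*e12
Rotation angle theta = 2 * 62 = 124 degrees
v' = R*v*~R rotates v by theta.
cos(124deg) = -0.5592, sin(124deg) = 0.8290
v'_1 = 4*cos(124deg) - (-2)*sin(124deg)
= 4*(-0.5592) - (-2)*0.8290
= -0.58
v'_2 = 4*sin(124deg) + (-2)*cos(124deg)
= 4*0.8290 + (-2)*(-0.5592)
= 4.43
v' = -0.58*e1 + 4.43*e2


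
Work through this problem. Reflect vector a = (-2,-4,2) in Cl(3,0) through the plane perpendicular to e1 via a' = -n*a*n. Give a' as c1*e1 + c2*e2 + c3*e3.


Reflection formula: a' = -n*a*n, with n = e1 (unit vector, n^2 = 1).
For reflection through hyperplane perp to e1:
The component along e1 flips sign, others stay.
a = (-2, -4, 2)
a' = (2, -4, 2)
a' = 2*e1 - 4*e2 + 2*e3


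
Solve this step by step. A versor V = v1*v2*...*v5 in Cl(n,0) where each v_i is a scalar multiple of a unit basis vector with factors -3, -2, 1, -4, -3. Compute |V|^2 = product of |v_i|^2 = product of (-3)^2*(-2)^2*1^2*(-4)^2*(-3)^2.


Each vector v_i has |v_i|^2 = s_i^2
Squared scales: (-3)^2 = 9, (-2)^2 = 4, 1^2 = 1, (-4)^2 = 16, (-3)^2 = 9
|V|^2 = 9 * 4 * 1 * 16 * 9
= 5184


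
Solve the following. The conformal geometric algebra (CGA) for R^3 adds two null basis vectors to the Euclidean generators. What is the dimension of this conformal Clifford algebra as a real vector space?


The conformal model of R^3 uses Cl(4,1): the 3 Euclidean generators plus two extra orthogonal generators e+ (e+^2 = +1) and e- (e-^2 = -1), from which the null vectors e0, einf are built.
Number of generators m = 3 + 2 = 5.
dim Cl(p,q) = 2^m = 2^5 = 32


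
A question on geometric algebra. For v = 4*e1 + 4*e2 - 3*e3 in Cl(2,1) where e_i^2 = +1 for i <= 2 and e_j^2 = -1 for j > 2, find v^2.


v^2 = sum of c_i^2 * e_i^2
Positive signature terms (e_i^2 = +1): 4^2 + 4^2 = 32
Negative signature terms (e_j^2 = -1): (-3)^2 = 9
v^2 = 32 - 9 = 23


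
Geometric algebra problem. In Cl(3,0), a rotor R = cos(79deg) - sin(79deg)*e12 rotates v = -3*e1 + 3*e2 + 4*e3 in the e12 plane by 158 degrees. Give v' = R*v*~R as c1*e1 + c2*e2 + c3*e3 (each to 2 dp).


Rotor R = cos(79deg) - sin(79deg)*e12
Rotation angle theta = 2 * 79 = 158 degrees in the e12 plane (e1 -> e2).
The component perpendicular to the plane (e3) is invariant: v'_3 = v3 = 4.00
cos(158deg) = -0.9272, sin(158deg) = 0.3746
v'_1 = v1*cos(theta) - v2*sin(theta) = -3*(-0.9272) - 3*0.3746 = 1.66
v'_2 = v1*sin(theta) + v2*cos(theta) = -3*0.3746 + 3*(-0.9272) = -3.91
v' = 1.66*e1 - 3.91*e2 + 4.00*e3


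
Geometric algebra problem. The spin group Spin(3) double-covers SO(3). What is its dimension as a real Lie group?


Spin(n) double-covers SO(n); both have Lie algebra so(n) of dimension n(n-1)/2.
n = 3
n(n-1) = 3 * 2 = 6
dim Spin(3) = 6/2 = 3


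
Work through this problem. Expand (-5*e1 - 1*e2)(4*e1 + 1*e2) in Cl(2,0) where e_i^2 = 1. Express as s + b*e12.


Expand: (-5*e1 - 1*e2)(4*e1 + 1*e2)
= (-5)*4*e1e1 + (-5)*1*e1e2 + (-1)*4*e2e1 + (-1)*1*e2e2
Using e1^2 = e2^2 = 1, e2e1 = -e1e2:
Scalar part s = (-5)*4 + (-1)*1 = -20 + (-1) = -21
Bivector part b = (-5)*1 - (-1)*4 = -5 - (-4) = -1
uv = -21 - 1*e12


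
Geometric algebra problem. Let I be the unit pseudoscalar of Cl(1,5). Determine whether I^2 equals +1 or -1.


The pseudoscalar I = e1...e_n (product of all n generators) of Cl(p,q) satisfies I^2 = (-1)^(q + n(n-1)/2).
p = 1, q = 5, n = p + q = 6
n(n-1)/2 = 6 * 5 / 2 = 15
Exponent = q + n(n-1)/2 = 5 + 15 = 20
I^2 = (-1)^20 = +1


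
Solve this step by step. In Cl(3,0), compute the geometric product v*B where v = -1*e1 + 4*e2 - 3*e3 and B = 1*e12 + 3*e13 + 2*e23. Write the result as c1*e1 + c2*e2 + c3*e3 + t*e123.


vB has grade-1 (vector) and grade-3 (trivector) parts: vB = (v _| B) + (v ^ B).
Vector part <vB>_1:
  e1: -v2*b12 - v3*b13 = -(4)*(1) - (-3)*(3) = 5
  e2: v1*b12 - v3*b23 = (-1)*(1) - (-3)*(2) = 5
  e3: v1*b13 + v2*b23 = (-1)*(3) + (4)*(2) = 5
Trivector part <vB>_3:
  e123: v1*b23 - v2*b13 + v3*b12 = (-1)*(2) - (4)*(3) + (-3)*(1) = -17
vB = 5*e1 + 5*e2 + 5*e3 - 17*e123


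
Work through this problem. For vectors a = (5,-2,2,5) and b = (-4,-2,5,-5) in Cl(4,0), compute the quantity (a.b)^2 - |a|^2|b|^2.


a . b = 5*(-4) + (-2)*(-2) + 2*5 + 5*(-5)
= -20 + 4 + 10 + (-25) = -31
|a|^2 = 5^2 + (-2)^2 + 2^2 + 5^2 = 58
|b|^2 = (-4)^2 + (-2)^2 + 5^2 + (-5)^2 = 70
(a.b)^2 = (-31)^2 = 961
|a|^2 * |b|^2 = 58 * 70 = 4060
Result = 961 - 4060 = -3099


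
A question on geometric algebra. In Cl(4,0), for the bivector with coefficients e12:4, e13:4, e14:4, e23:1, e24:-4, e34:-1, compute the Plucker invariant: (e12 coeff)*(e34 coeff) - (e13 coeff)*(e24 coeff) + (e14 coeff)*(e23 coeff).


Plucker relation: af - be + cd
a*f = 4*(-1) = -4
b*e = 4*(-4) = -16
c*d = 4*1 = 4
af - be + cd = -4 - (-16) + 4
= 16


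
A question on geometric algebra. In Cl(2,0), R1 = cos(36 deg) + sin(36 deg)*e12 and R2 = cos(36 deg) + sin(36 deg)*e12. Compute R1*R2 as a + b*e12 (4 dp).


Same-plane rotors commute and their half-angles add:
R1*R2 = cos(a1 + a2) + sin(a1 + a2)*e12.
a1 + a2 = 36 + 36 = 72 deg
cos(72 deg) = 0.3090
sin(72 deg) = 0.9511
R1*R2 = 0.3090 + 0.9511*e12


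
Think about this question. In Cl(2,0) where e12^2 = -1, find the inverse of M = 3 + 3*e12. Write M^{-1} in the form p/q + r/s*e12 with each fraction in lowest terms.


M = 3 + 3*e12, where e12^2 = -1.
Since M commutes with its reverse ~M = a - b*e12, M * ~M = a^2 - b^2*e12^2 = a^2 + b^2.
So M^{-1} = ~M / (a^2 + b^2) = (a - b*e12)/(a^2 + b^2).
a^2 + b^2 = 9 + 9 = 18
Scalar part = 3/18 = 1/6
Bivector coeff = -3/18 = -1/6
M^{-1} = 1/6 - 1/6*e12


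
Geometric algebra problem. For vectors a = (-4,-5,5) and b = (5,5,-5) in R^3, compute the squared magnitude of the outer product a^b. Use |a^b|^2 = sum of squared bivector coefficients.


a wedge b = (a1*b2 - a2*b1)*e12 + (a1*b3 - a3*b1)*e13 + (a2*b3 - a3*b2)*e23
e12 coeff: (-4)*5 - (-5)*5 = -20 - (-25) = 5
e13 coeff: (-4)*(-5) - 5*5 = 20 - 25 = -5
e23 coeff: (-5)*(-5) - 5*5 = 25 - 25 = 0
|a wedge b|^2 = 5^2 + (-5)^2 + 0^2
= 25 + 25 + 0
= 50


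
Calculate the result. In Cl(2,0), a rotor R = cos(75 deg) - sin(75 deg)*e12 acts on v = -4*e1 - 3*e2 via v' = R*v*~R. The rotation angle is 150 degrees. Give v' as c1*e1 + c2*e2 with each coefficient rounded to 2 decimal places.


Rotor R = cos(75deg) - sin(75deg)*e12
Rotation angle theta = 2 * 75 = 150 degrees
v' = R*v*~R rotates v by theta.
cos(150deg) = -0.8660, sin(150deg) = 0.5000
v'_1 = -4*cos(150deg) - (-3)*sin(150deg)
= -4*(-0.8660) - (-3)*0.5000
= 4.96
v'_2 = -4*sin(150deg) + (-3)*cos(150deg)
= -4*0.5000 + (-3)*(-0.8660)
= 0.60
v' = 4.96*e1 + 0.60*e2


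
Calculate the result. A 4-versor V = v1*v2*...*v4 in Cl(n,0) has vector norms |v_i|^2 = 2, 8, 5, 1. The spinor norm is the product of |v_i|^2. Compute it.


Spinor norm N(V) = |v1|^2 * |v2|^2 * ... * |v4|^2
= 2 * 8 * 5 * 1
Running product: 2, 16, 80, 80
N(V) = 80


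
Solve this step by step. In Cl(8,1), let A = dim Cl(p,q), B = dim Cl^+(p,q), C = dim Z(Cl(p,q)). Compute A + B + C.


n = 8 + 1 = 9
Total dim = 2^9 = 512
Even subalgebra dim = 2^8 = 256
n is odd, so center dim = 2
Sum = 512 + 256 + 2 = 770


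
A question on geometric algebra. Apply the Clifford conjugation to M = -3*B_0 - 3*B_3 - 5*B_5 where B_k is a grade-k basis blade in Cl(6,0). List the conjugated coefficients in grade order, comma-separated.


Clifford conjugate sign for grade k: (-1)^(k(k+1)/2)
Grade 0: (-1)^(0*1/2) = (-1)^0 = 1, coeff -3 -> -3
Grade 3: (-1)^(3*4/2) = (-1)^6 = 1, coeff -3 -> -3
Grade 5: (-1)^(5*6/2) = (-1)^15 = -1, coeff -5 -> 5
Conjugated coefficients: -3, -3, 5


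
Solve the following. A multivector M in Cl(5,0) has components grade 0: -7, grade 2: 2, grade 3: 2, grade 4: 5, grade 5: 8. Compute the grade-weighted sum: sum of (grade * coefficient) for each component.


Grade-weighted sum = sum of grade_k * coefficient_k
0*(-7) = 0
2*2 = 4
3*2 = 6
4*5 = 20
5*8 = 40
Total = 0 + 4 + 6 + 20 + 40 = 70


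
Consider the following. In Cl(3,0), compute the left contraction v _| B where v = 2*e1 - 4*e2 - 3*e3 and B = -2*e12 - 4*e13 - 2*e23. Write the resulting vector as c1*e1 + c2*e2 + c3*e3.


Left contraction v _| B = <vB>_1 (grade-1 part of the geometric product vB).
Using e1_|e12 = e2, e2_|e12 = -e1, e1_|e13 = e3, e3_|e13 = -e1, e2_|e23 = e3, e3_|e23 = -e2:
e1 coeff: -v2*b12 - v3*b13 = -(-4)*(-2) - (-3)*(-4) = -20
e2 coeff: v1*b12 - v3*b23 = (2)*(-2) - (-3)*(-2) = -10
e3 coeff: v1*b13 + v2*b23 = (2)*(-4) + (-4)*(-2) = 0
v _| B = -20*e1 - 10*e2 + 0*e3


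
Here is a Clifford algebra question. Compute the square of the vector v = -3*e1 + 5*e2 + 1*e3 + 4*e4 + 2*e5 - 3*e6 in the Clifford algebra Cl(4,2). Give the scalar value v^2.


v^2 = sum of c_i^2 * e_i^2
Positive signature terms (e_i^2 = +1): (-3)^2 + 5^2 + 1^2 + 4^2 = 51
Negative signature terms (e_j^2 = -1): 2^2 + (-3)^2 = 13
v^2 = 51 - 13 = 38


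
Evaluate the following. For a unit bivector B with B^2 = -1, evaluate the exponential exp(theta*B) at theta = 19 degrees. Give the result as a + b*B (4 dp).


For a unit bivector B with B^2 = -1, the exponential series gives
e^(theta*B) = cos(theta) + sin(theta)*B (the GA analogue of Euler's formula).
theta = 19 degrees = 0.331613 rad
cos(19 deg) = 0.9455
sin(19 deg) = 0.3256
exp(theta*B) = 0.9455 + 0.3256*B


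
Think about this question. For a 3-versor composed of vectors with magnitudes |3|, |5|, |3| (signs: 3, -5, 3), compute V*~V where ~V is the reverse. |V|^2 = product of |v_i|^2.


Each vector v_i has |v_i|^2 = s_i^2
Squared scales: 3^2 = 9, (-5)^2 = 25, 3^2 = 9
|V|^2 = 9 * 25 * 9
= 2025


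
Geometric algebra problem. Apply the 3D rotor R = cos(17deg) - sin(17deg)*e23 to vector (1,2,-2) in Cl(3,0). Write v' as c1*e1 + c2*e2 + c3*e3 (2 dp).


Rotor R = cos(17deg) - sin(17deg)*e23
Rotation angle theta = 2 * 17 = 34 degrees in the e23 plane (e2 -> e3).
The component perpendicular to the plane (e1) is invariant: v'_1 = v1 = 1.00
cos(34deg) = 0.8290, sin(34deg) = 0.5592
v'_2 = v2*cos(theta) - v3*sin(theta) = 2*0.8290 - (-2)*0.5592 = 2.78
v'_3 = v2*sin(theta) + v3*cos(theta) = 2*0.5592 + (-2)*0.8290 = -0.54
v' = 1.00*e1 + 2.78*e2 - 0.54*e3


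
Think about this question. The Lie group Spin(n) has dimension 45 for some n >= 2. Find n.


dim Spin(n) = dim so(n) = n(n-1)/2.
Solve n(n-1)/2 = 45, i.e. n^2 - n - 90 = 0.
Discriminant = 1 + 8*45 = 361
n = (1 + sqrt(361))/2 = (1 + 19)/2 = 10


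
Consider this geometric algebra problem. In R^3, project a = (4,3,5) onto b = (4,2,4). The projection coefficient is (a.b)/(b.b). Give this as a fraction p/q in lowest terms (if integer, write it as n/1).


Projection coefficient = (a . b) / (b . b)
a . b = 4*4 + 3*2 + 5*4
= 16 + 6 + 20 = 42
b . b = 4^2 + 2^2 + 4^2
= 16 + 4 + 16 = 36
Coefficient = 42/36
In lowest terms: 7/6


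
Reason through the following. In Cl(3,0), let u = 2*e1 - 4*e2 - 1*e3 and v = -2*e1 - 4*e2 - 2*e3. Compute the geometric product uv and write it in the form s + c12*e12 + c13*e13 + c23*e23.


In Cl(3,0): e_i^2 = 1, e_ie_j = -e_je_i for i != j.
Scalar part = u . v = 2*(-2) + (-4)*(-4) + (-1)*(-2)
= -4 + 16 + 2 = 14
e12 coeff = 2*(-4) - (-4)*(-2) = -8 - 8 = -16
e13 coeff = 2*(-2) - (-1)*(-2) = -4 - 2 = -6
e23 coeff = (-4)*(-2) - (-1)*(-4) = 8 - 4 = 4
uv = 14 - 16*e12 - 6*e13 + 4*e23


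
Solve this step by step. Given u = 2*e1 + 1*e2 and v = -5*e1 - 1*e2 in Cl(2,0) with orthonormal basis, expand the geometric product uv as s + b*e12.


Expand: (2*e1 + 1*e2)(-5*e1 - 1*e2)
= 2*(-5)*e1e1 + 2*(-1)*e1e2 + 1*(-5)*e2e1 + 1*(-1)*e2e2
Using e1^2 = e2^2 = 1, e2e1 = -e1e2:
Scalar part s = 2*(-5) + 1*(-1) = -10 + (-1) = -11
Bivector part b = 2*(-1) - 1*(-5) = -2 - (-5) = 3
uv = -11 + 3*e12


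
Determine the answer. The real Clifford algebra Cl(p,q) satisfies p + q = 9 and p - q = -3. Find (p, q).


We need p + q = 9 and p - q = -3.
Adding: 2p = 9 + (-3) = 6, so p = 3.
Then q = 9 - 3 = 6.
(p, q) = (3, 6)


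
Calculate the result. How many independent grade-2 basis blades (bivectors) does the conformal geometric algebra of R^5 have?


The conformal model of R^5 uses Cl(6,1) with m = 5 + 2 = 7 generators.
Number of grade-2 blades = C(m, 2) = C(7, 2)
= 7*6/2 = 21


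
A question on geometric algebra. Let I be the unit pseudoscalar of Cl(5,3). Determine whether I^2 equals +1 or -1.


The pseudoscalar I = e1...e_n (product of all n generators) of Cl(p,q) satisfies I^2 = (-1)^(q + n(n-1)/2).
p = 5, q = 3, n = p + q = 8
n(n-1)/2 = 8 * 7 / 2 = 28
Exponent = q + n(n-1)/2 = 3 + 28 = 31
I^2 = (-1)^31 = -1


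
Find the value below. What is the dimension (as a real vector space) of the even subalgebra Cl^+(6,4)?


Even subalgebra dimension = 2^(n-1)
n = 6 + 4 = 10
2^(10 - 1) = 2^9 = 512
Verification: sum of C(10,k) for even k = 1 + 45 + 210 + 210 + 45 + 1 = 512
Result = 512


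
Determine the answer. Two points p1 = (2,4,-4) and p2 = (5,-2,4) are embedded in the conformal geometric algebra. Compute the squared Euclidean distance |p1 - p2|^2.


p1 - p2 = (-3, 6, -8)
|p1 - p2|^2 = (-3)^2 + 6^2 + (-8)^2
= 9 + 36 + 64
= 109


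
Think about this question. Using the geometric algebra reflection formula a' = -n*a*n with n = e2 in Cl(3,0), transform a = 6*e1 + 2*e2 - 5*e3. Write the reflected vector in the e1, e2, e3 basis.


Reflection formula: a' = -n*a*n, with n = e2 (unit vector, n^2 = 1).
For reflection through hyperplane perp to e2:
The component along e2 flips sign, others stay.
a = (6, 2, -5)
a' = (6, -2, -5)
a' = 6*e1 - 2*e2 - 5*e3


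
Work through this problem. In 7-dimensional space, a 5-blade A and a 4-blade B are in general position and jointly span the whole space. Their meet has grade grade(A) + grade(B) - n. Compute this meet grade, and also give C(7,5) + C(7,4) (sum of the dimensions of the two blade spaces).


Meet grade = grade(A) + grade(B) - n
= 5 + 4 - 7 = 2
C(7,5) = 21
C(7,4) = 35
dim_A + dim_B = 21 + 35 = 56


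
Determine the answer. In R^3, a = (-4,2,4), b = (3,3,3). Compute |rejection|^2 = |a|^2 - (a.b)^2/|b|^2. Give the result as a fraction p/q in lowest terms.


|a|^2 = (-4)^2 + 2^2 + 4^2 = 36
|b|^2 = 3^2 + 3^2 + 3^2 = 27
a . b = (-4)*3 + 2*3 + 4*3 = 6
(a.b)^2 = 6^2 = 36
|rej|^2 = 36 - 36/27
= (972 - 36)/27
= 936/27
In lowest terms: 104/3


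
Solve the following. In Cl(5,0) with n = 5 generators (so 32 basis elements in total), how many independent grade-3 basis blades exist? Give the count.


Number of grade-k basis blades in Cl(p,q) with n = p + q is C(n, k).
n = 5 + 0 = 5
C(5, 3) = 5! / (3! * 2!)
= 120 / (6 * 2)
= 10


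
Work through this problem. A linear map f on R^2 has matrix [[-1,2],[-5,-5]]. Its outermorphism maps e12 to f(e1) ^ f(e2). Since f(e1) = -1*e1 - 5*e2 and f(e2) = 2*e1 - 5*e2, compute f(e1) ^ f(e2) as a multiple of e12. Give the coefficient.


The outermorphism of a linear map f sends e1^e2 to f(e1)^f(e2).
f(e1) = -1*e1 - 5*e2
f(e2) = 2*e1 - 5*e2
f(e1) ^ f(e2) = (-1*e1 - 5*e2) ^ (2*e1 - 5*e2)
= (-1)*(-5)*e12 + (-5)*2*e21
= (5 - (-10))*e12
= 15*e12
Coefficient = 15


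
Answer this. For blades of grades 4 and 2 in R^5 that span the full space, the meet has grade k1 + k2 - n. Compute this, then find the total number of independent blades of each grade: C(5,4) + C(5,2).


Meet grade = grade(A) + grade(B) - n
= 4 + 2 - 5 = 1
C(5,4) = 5
C(5,2) = 10
dim_A + dim_B = 5 + 10 = 15


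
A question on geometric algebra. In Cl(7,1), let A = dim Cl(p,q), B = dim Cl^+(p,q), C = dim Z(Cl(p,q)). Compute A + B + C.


n = 7 + 1 = 8
Total dim = 2^8 = 256
Even subalgebra dim = 2^7 = 128
n is even, so center dim = 1
Sum = 256 + 128 + 1 = 385


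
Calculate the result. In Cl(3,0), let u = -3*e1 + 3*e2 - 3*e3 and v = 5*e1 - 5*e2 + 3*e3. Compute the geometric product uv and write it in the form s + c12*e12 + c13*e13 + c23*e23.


In Cl(3,0): e_i^2 = 1, e_ie_j = -e_je_i for i != j.
Scalar part = u . v = (-3)*5 + 3*(-5) + (-3)*3
= -15 + (-15) + (-9) = -39
e12 coeff = (-3)*(-5) - 3*5 = 15 - 15 = 0
e13 coeff = (-3)*3 - (-3)*5 = -9 - (-15) = 6
e23 coeff = 3*3 - (-3)*(-5) = 9 - 15 = -6
uv = -39 + 0*e12 + 6*e13 - 6*e23


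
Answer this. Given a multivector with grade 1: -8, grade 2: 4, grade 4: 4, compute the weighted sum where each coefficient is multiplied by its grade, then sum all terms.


Grade-weighted sum = sum of grade_k * coefficient_k
1*(-8) = -8
2*4 = 8
4*4 = 16
Total = -8 + 8 + 16 = 16


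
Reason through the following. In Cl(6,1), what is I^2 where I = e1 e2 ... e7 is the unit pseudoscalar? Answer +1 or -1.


The pseudoscalar I = e1...e_n (product of all n generators) of Cl(p,q) satisfies I^2 = (-1)^(q + n(n-1)/2).
p = 6, q = 1, n = p + q = 7
n(n-1)/2 = 7 * 6 / 2 = 21
Exponent = q + n(n-1)/2 = 1 + 21 = 22
I^2 = (-1)^22 = +1


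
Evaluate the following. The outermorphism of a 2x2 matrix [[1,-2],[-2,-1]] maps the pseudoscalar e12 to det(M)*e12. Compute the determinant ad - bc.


The outermorphism of a linear map f sends e1^e2 to f(e1)^f(e2).
f(e1) = 1*e1 - 2*e2
f(e2) = -2*e1 - 1*e2
f(e1) ^ f(e2) = (1*e1 - 2*e2) ^ (-2*e1 - 1*e2)
= 1*(-1)*e12 + (-2)*(-2)*e21
= (-1 - 4)*e12
= -5*e12
Coefficient = -5


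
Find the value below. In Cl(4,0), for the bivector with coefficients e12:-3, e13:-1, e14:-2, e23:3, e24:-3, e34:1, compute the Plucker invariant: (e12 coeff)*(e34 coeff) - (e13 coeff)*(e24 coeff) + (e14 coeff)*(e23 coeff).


Plucker relation: af - be + cd
a*f = (-3)*1 = -3
b*e = (-1)*(-3) = 3
c*d = (-2)*3 = -6
af - be + cd = -3 - 3 + (-6)
= -12


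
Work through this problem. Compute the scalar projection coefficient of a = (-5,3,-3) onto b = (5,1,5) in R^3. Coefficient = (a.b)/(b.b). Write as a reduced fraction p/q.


Projection coefficient = (a . b) / (b . b)
a . b = (-5)*5 + 3*1 + (-3)*5
= -25 + 3 + (-15) = -37
b . b = 5^2 + 1^2 + 5^2
= 25 + 1 + 25 = 51
Coefficient = -37/51
In lowest terms: -37/51


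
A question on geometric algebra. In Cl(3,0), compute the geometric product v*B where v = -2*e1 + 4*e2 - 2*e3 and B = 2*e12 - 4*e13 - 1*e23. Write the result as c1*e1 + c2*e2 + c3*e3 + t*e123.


vB has grade-1 (vector) and grade-3 (trivector) parts: vB = (v _| B) + (v ^ B).
Vector part <vB>_1:
  e1: -v2*b12 - v3*b13 = -(4)*(2) - (-2)*(-4) = -16
  e2: v1*b12 - v3*b23 = (-2)*(2) - (-2)*(-1) = -6
  e3: v1*b13 + v2*b23 = (-2)*(-4) + (4)*(-1) = 4
Trivector part <vB>_3:
  e123: v1*b23 - v2*b13 + v3*b12 = (-2)*(-1) - (4)*(-4) + (-2)*(2) = 14
vB = -16*e1 - 6*e2 + 4*e3 + 14*e123


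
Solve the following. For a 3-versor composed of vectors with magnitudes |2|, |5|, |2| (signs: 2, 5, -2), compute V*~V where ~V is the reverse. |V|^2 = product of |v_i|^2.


Each vector v_i has |v_i|^2 = s_i^2
Squared scales: 2^2 = 4, 5^2 = 25, (-2)^2 = 4
|V|^2 = 4 * 25 * 4
= 400


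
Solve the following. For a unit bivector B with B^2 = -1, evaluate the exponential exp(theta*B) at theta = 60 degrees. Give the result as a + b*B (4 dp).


For a unit bivector B with B^2 = -1, the exponential series gives
e^(theta*B) = cos(theta) + sin(theta)*B (the GA analogue of Euler's formula).
theta = 60 degrees = 1.047198 rad
cos(60 deg) = 0.5000
sin(60 deg) = 0.8660
exp(theta*B) = 0.5000 + 0.8660*B


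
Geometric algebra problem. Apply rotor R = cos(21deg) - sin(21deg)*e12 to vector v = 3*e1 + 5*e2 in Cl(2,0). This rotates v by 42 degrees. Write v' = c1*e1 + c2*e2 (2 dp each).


Rotor R = cos(21deg) - sin(21deg)*e12
Rotation angle theta = 2 * 21 = 42 degrees
v' = R*v*~R rotates v by theta.
cos(42deg) = 0.7431, sin(42deg) = 0.6691
v'_1 = 3*cos(42deg) - 5*sin(42deg)
= 3*0.7431 - 5*0.6691
= -1.12
v'_2 = 3*sin(42deg) + 5*cos(42deg)
= 3*0.6691 + 5*0.7431
= 5.72
v' = -1.12*e1 + 5.72*e2


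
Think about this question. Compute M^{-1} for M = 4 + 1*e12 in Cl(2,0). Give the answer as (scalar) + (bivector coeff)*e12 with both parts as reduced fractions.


M = 4 + 1*e12, where e12^2 = -1.
Since M commutes with its reverse ~M = a - b*e12, M * ~M = a^2 - b^2*e12^2 = a^2 + b^2.
So M^{-1} = ~M / (a^2 + b^2) = (a - b*e12)/(a^2 + b^2).
a^2 + b^2 = 16 + 1 = 17
Scalar part = 4/17 = 4/17
Bivector coeff = -1/17 = -1/17
M^{-1} = 4/17 - 1/17*e12


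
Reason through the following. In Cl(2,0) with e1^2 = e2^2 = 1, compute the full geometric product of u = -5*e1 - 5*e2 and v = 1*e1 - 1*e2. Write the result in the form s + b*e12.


Expand: (-5*e1 - 5*e2)(1*e1 - 1*e2)
= (-5)*1*e1e1 + (-5)*(-1)*e1e2 + (-5)*1*e2e1 + (-5)*(-1)*e2e2
Using e1^2 = e2^2 = 1, e2e1 = -e1e2:
Scalar part s = (-5)*1 + (-5)*(-1) = -5 + 5 = 0
Bivector part b = (-5)*(-1) - (-5)*1 = 5 - (-5) = 10
uv = 0 + 10*e12


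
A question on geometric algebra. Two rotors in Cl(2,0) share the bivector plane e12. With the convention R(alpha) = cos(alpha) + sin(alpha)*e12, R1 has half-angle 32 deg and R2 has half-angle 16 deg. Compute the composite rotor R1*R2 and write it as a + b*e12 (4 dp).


Same-plane rotors commute and their half-angles add:
R1*R2 = cos(a1 + a2) + sin(a1 + a2)*e12.
a1 + a2 = 32 + 16 = 48 deg
cos(48 deg) = 0.6691
sin(48 deg) = 0.7431
R1*R2 = 0.6691 + 0.7431*e12


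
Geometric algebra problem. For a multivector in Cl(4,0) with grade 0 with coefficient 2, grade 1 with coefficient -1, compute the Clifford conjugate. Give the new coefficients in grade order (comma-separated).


Clifford conjugate sign for grade k: (-1)^(k(k+1)/2)
Grade 0: (-1)^(0*1/2) = (-1)^0 = 1, coeff 2 -> 2
Grade 1: (-1)^(1*2/2) = (-1)^1 = -1, coeff -1 -> 1
Conjugated coefficients: 2, 1


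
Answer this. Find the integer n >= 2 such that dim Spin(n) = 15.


dim Spin(n) = dim so(n) = n(n-1)/2.
Solve n(n-1)/2 = 15, i.e. n^2 - n - 30 = 0.
Discriminant = 1 + 8*15 = 121
n = (1 + sqrt(121))/2 = (1 + 11)/2 = 6


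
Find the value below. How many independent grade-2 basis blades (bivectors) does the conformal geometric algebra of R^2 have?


The conformal model of R^2 uses Cl(3,1) with m = 2 + 2 = 4 generators.
Number of grade-2 blades = C(m, 2) = C(4, 2)
= 4*3/2 = 6


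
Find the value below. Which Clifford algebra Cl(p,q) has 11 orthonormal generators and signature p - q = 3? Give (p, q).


We need p + q = 11 and p - q = 3.
Adding: 2p = 11 + 3 = 14, so p = 7.
Then q = 11 - 7 = 4.
(p, q) = (7, 4)
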